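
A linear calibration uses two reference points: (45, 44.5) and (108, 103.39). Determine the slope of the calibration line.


slope = (y2 - y1) / (x2 - x1)
= (103.39 - 44.5) / (108 - 45)
= 58.8900 / 63
= 0.9348

0.9348


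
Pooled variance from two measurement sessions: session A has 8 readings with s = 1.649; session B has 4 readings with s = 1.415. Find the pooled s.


s_p = sqrt(((n1-1)*s1^2 + (n2-1)*s2^2) / (n1+n2-2))
numerator = (8-1)*1.649^2 + (4-1)*1.415^2 = 19.034407 + 6.006675 = 25.041082
denominator = 8 + 4 - 2 = 10
s_p^2 = 25.041082 / 10 = 2.5041082
s_p = sqrt(2.5041082) = 1.5824

1.5824


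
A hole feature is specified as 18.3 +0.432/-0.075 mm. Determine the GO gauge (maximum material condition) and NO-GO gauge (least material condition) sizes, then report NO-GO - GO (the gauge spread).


GO = nominal - lower_tol (smallest hole = maximum material condition)
GO = 18.3 - 0.075 = 18.225
NO-GO = nominal + upper_tol (largest hole = least material condition)
NO-GO = 18.3 + 0.432 = 18.732
spread = NO-GO - GO = 18.732 - 18.225 = 0.5070

0.5070


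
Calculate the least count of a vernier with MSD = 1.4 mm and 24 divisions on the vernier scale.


LC = MSD / n_div
= 1.4 / 24
= 0.0583

0.0583


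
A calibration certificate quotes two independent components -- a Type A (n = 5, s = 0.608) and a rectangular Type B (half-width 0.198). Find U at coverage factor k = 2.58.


u_A = s / sqrt(n) = 0.608 / sqrt(5) = 0.27190587
u_B = half_width / sqrt(3) = 0.198 / sqrt(3) = 0.11431535
uc = sqrt(u_A^2 + u_B^2) = sqrt(0.27190587^2 + 0.11431535^2) = 0.29495898
U = k * uc = 2.58 * 0.29495898
U = 0.7610

0.7610


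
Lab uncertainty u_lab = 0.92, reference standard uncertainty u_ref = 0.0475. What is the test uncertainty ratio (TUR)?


TUR = u_lab / u_ref
= 0.92 / 0.0475
= 19.3684

19.3684


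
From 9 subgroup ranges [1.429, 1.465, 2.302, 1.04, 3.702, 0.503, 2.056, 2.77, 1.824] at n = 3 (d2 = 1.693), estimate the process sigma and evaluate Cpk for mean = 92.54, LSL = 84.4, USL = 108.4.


R_bar = (1.429 + 1.465 + 2.302 + 1.04 + 3.702 + 0.503 + 2.056 + 2.77 + 1.824) / 9 = 1.899
sigma = R_bar / d2 = 1.899 / 1.693 = 1.1216775
Cp = (USL - LSL)/(6*sigma) = (108.4 - 84.4)/(6*1.1216775) = 3.5661
Cpu = (108.4 - 92.54)/(3*1.1216775) = 4.7132
Cpl = (92.54 - 84.4)/(3*1.1216775) = 2.4190
Cpk = min(Cpu, Cpl) = 2.4190

2.4190


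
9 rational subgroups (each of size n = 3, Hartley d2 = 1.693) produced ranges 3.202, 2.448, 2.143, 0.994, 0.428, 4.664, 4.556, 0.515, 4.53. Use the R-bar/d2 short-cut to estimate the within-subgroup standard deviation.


R_bar = (3.202 + 2.448 + 2.143 + 0.994 + 0.428 + 4.664 + 4.556 + 0.515 + 4.53) / 9
R_bar = 23.48 / 9 = 2.6088889
sigma_hat = R_bar / d2 = 2.6088889 / 1.693 = 1.5410

1.5410


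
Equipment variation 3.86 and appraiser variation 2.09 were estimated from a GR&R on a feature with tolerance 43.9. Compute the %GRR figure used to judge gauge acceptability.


GRR = sqrt(EV^2 + AV^2) = sqrt(3.86^2 + 2.09^2) = 4.3894988
%GRR = GRR / tol * 100 = 4.3894988 / 43.9 * 100
%GRR = 9.9989

9.9989


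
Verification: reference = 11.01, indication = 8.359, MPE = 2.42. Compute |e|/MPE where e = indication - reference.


e = indication - reference = 8.359 - 11.01 = -2.6510
|e| = 2.6510
ratio = |e| / MPE = 2.6510 / 2.42
ratio = 1.0955

1.0955


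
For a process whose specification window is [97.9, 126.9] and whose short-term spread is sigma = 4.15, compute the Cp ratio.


Cp = (USL - LSL) / (6 * sigma)
= (126.9 - 97.9) / (6 * 4.15)
= 29.0000 / 24.9000
= 1.1647

1.1647


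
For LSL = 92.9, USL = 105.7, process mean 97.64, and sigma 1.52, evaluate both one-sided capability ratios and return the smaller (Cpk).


Cpu = (USL - mean) / (3*sigma) = (105.7 - 97.64) / (3*1.52) = 1.7675
Cpl = (mean - LSL) / (3*sigma) = (97.64 - 92.9) / (3*1.52) = 1.0395
Cpk = min(Cpu, Cpl) = 1.0395

1.0395


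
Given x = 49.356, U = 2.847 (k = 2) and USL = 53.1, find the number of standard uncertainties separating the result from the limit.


u = U / k = 2.847 / 2 = 1.4235
margin = |USL - x| = |53.1 - 49.356| = 3.744
z = margin / u = 3.744 / 1.4235
z = 2.6301

2.6301


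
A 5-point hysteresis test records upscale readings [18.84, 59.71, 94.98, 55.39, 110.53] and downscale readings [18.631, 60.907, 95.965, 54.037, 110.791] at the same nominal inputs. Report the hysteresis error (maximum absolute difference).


|18.84 - 18.631| = 0.2090
|59.71 - 60.907| = 1.1970
|94.98 - 95.965| = 0.9850
|55.39 - 54.037| = 1.3530
|110.53 - 110.791| = 0.2610
hysteresis = max(diffs) = 1.3530

1.3530


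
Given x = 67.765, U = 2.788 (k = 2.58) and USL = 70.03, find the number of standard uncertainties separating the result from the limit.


u = U / k = 2.788 / 2.58 = 1.0806202
margin = |USL - x| = |70.03 - 67.765| = 2.265
z = margin / u = 2.265 / 1.0806202
z = 2.0960

2.0960


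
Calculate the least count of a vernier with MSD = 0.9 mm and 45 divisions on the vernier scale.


LC = MSD / n_div
= 0.9 / 45
= 0.0200

0.0200


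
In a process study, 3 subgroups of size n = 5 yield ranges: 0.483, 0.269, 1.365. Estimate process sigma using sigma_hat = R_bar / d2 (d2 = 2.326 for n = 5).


R_bar = (0.483 + 0.269 + 1.365) / 3
R_bar = 2.117 / 3 = 0.70566667
sigma_hat = R_bar / d2 = 0.70566667 / 2.326 = 0.3034

0.3034


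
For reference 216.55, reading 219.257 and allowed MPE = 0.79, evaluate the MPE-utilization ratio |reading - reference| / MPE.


e = indication - reference = 219.257 - 216.55 = 2.7070
|e| = 2.7070
ratio = |e| / MPE = 2.7070 / 0.79
ratio = 3.4266

3.4266


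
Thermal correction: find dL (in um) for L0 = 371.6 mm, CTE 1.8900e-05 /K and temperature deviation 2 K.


dL = L * alpha * dT
= 371.6 * 1.8900e-05 * 2
= 0.0140465 mm
dL_um = 0.0140465 * 1000 = 14.0465 um

14.0465


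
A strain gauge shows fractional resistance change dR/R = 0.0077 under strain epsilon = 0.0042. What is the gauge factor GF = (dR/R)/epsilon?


GF = (dR/R) / epsilon
= 0.0077 / 0.0042
= 1.8333

1.8333


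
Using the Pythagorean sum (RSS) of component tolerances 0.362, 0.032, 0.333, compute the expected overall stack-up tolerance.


RSS = sqrt(0.362^2 + 0.032^2 + 0.333^2)
= sqrt(0.242957)
= 0.4929

0.4929


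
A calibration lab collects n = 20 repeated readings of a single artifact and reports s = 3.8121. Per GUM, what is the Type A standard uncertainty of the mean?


u_A = s / sqrt(n)
u_A = 3.8121 / sqrt(20)
u_A = 3.8121 / 4.472136
u_A = 0.8524

0.8524


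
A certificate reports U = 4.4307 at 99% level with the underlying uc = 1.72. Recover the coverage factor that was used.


k = U / uc
k = 4.4307 / 1.72
k = 2.576

2.576


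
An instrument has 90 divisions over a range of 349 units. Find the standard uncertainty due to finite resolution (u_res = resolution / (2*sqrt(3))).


resolution = range / divisions
resolution = 349 / 90 = 3.8777778
u_res = resolution / (2*sqrt(3))
u_res = 3.8777778 / 3.4641016
u_res = 1.1194

1.1194


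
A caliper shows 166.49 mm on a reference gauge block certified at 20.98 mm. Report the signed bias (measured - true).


Systematic error = measured - true
= 166.49 - 20.98
= 145.5100

145.5100


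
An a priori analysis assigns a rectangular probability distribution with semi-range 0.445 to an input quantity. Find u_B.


u_B = half_width / sqrt(3)
u_B = 0.445 / 1.7320508
u_B = 0.2569

0.2569


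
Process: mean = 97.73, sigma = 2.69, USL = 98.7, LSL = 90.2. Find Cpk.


Cpu = (USL - mean) / (3*sigma) = (98.7 - 97.73) / (3*2.69) = 0.1202
Cpl = (mean - LSL) / (3*sigma) = (97.73 - 90.2) / (3*2.69) = 0.9331
Cpk = min(Cpu, Cpl) = 0.1202

0.1202


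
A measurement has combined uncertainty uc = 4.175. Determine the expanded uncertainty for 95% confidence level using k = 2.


U = k * uc
U = 2 * 4.175
U = 8.3500

8.3500


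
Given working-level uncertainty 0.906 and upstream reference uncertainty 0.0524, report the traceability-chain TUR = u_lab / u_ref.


TUR = u_lab / u_ref
= 0.906 / 0.0524
= 17.2901

17.2901


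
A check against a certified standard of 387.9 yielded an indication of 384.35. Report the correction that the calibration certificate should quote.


Correction = standard - reading
= 387.9 - 384.35
= 3.5500

3.5500


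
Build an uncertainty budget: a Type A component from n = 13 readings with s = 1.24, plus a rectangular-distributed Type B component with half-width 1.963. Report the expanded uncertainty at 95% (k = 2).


u_A = s / sqrt(n) = 1.24 / sqrt(13) = 0.34391412
u_B = half_width / sqrt(3) = 1.963 / sqrt(3) = 1.1333386
uc = sqrt(u_A^2 + u_B^2) = sqrt(0.34391412^2 + 1.1333386^2) = 1.1843704
U = k * uc = 2 * 1.1843704
U = 2.3687

2.3687


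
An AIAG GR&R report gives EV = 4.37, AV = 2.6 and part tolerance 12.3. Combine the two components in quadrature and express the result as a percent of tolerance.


GRR = sqrt(EV^2 + AV^2) = sqrt(4.37^2 + 2.6^2) = 5.084968
%GRR = GRR / tol * 100 = 5.084968 / 12.3 * 100
%GRR = 41.3412

41.3412


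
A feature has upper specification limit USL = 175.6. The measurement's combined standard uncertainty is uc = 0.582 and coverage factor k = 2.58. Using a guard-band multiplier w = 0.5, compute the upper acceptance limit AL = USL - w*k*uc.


U = k * uc = 2.58 * 0.582 = 1.50156
guard band g = w * U = 0.5 * 1.50156 = 0.75078
AL = USL - g = 175.6 - 0.75078
AL = 174.8492

174.8492


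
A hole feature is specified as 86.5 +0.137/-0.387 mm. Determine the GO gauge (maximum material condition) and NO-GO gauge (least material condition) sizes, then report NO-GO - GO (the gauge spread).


GO = nominal - lower_tol (smallest hole = maximum material condition)
GO = 86.5 - 0.387 = 86.113
NO-GO = nominal + upper_tol (largest hole = least material condition)
NO-GO = 86.5 + 0.137 = 86.637
spread = NO-GO - GO = 86.637 - 86.113 = 0.5240

0.5240


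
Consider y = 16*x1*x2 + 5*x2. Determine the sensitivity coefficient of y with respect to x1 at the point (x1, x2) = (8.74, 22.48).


y = 16*x1*x2 + 5*x2
dy/dx1 = 16*x2
Evaluate at x2 = 22.48: c1 = 16 * 22.48
c1 = 359.6800

359.6800


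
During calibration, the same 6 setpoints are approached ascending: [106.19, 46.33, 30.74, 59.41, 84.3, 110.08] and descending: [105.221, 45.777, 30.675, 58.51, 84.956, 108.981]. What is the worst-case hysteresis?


|106.19 - 105.221| = 0.9690
|46.33 - 45.777| = 0.5530
|30.74 - 30.675| = 0.0650
|59.41 - 58.51| = 0.9000
|84.3 - 84.956| = 0.6560
|110.08 - 108.981| = 1.0990
hysteresis = max(diffs) = 1.0990

1.0990


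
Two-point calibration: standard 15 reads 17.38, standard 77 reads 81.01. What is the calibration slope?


slope = (y2 - y1) / (x2 - x1)
= (81.01 - 17.38) / (77 - 15)
= 63.6300 / 62
= 1.0263

1.0263


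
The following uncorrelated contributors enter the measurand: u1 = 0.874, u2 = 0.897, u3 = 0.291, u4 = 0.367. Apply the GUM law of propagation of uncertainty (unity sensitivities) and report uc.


uc = sqrt(0.874^2 + 0.897^2 + 0.291^2 + 0.367^2)
uc = sqrt(1.787855)
uc = 1.3371

1.3371


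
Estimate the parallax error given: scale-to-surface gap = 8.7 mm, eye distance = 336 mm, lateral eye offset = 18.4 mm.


error = h * offset / d
= 8.7 * 18.4 / 336
= 0.4764

0.4764


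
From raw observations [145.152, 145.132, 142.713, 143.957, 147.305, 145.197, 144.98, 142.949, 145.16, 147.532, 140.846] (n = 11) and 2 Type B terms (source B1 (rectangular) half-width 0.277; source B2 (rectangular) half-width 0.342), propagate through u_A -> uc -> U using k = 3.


mean = (145.152 + 145.132 + 142.713 + 143.957 + 147.305 + 145.197 + 144.98 + 142.949 + 145.16 + 147.532 + 140.846) / 11 = 144.6293636
s = sqrt(sum((x - mean)^2)/(n-1)) = 1.9518923
u_A = s / sqrt(n) = 1.9518923 / sqrt(11) = 0.58851767
u_B1 = 0.277 / sqrt(3) = 0.15992602
u_B2 = 0.342 / sqrt(3) = 0.19745379
uc = sqrt(0.58851767^2 + 0.15992602^2 + 0.19745379^2) = 0.64102838
U = k * uc = 3 * 0.64102838
U = 1.9231

1.9231


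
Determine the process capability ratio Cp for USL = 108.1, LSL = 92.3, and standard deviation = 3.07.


Cp = (USL - LSL) / (6 * sigma)
= (108.1 - 92.3) / (6 * 3.07)
= 15.8000 / 18.4200
= 0.8578

0.8578


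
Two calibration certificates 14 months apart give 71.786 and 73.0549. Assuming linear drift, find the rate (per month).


rate = (v2 - v1) / months
= (73.0549 - 71.786) / 14
= 1.2689 / 14
= 0.0906

0.0906


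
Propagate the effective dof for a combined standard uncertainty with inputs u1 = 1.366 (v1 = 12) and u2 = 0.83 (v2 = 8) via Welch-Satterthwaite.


uc = sqrt(u1^2 + u2^2) = sqrt(1.366^2 + 0.83^2) = 1.5983917
v_eff = uc^4 / (u1^4/v1 + u2^4/v2)
= 1.5983917^4 / (1.366^4/12 + 0.83^4/8)
= 6.5272893 / 0.34947222
v_eff = 18.6776

18.6776


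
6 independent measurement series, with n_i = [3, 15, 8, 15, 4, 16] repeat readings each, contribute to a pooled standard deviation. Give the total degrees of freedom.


nu = sum_i (n_i - 1)
nu = ((3 - 1) + (15 - 1) + (8 - 1) + (15 - 1) + (4 - 1) + (16 - 1))
nu = 2 + 14 + 7 + 14 + 3 + 15
nu = 55

55


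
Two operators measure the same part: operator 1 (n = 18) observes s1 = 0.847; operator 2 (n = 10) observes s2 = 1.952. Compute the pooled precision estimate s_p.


s_p = sqrt(((n1-1)*s1^2 + (n2-1)*s2^2) / (n1+n2-2))
numerator = (18-1)*0.847^2 + (10-1)*1.952^2 = 12.195953 + 34.292736 = 46.488689
denominator = 18 + 10 - 2 = 26
s_p^2 = 46.488689 / 26 = 1.7880265
s_p = sqrt(1.7880265) = 1.3372

1.3372


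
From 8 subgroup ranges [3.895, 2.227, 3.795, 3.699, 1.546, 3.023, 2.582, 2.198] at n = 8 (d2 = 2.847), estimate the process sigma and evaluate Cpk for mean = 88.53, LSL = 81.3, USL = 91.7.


R_bar = (3.895 + 2.227 + 3.795 + 3.699 + 1.546 + 3.023 + 2.582 + 2.198) / 8 = 2.870625
sigma = R_bar / d2 = 2.870625 / 2.847 = 1.0082982
Cp = (USL - LSL)/(6*sigma) = (91.7 - 81.3)/(6*1.0082982) = 1.7191
Cpu = (91.7 - 88.53)/(3*1.0082982) = 1.0480
Cpl = (88.53 - 81.3)/(3*1.0082982) = 2.3902
Cpk = min(Cpu, Cpl) = 1.0480

1.0480


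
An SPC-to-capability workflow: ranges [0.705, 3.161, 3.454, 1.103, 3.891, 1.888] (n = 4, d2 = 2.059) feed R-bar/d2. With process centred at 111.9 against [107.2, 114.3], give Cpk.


R_bar = (0.705 + 3.161 + 3.454 + 1.103 + 3.891 + 1.888) / 6 = 2.367
sigma = R_bar / d2 = 2.367 / 2.059 = 1.1495872
Cp = (USL - LSL)/(6*sigma) = (114.3 - 107.2)/(6*1.1495872) = 1.0294
Cpu = (114.3 - 111.9)/(3*1.1495872) = 0.6959
Cpl = (111.9 - 107.2)/(3*1.1495872) = 1.3628
Cpk = min(Cpu, Cpl) = 0.6959

0.6959


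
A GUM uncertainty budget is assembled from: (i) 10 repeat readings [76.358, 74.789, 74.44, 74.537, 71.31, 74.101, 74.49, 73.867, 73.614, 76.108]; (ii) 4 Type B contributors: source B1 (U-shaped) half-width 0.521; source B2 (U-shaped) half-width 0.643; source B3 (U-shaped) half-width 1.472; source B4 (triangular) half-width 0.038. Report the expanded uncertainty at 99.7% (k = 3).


mean = (76.358 + 74.789 + 74.44 + 74.537 + 71.31 + 74.101 + 74.49 + 73.867 + 73.614 + 76.108) / 10 = 74.3614
s = sqrt(sum((x - mean)^2)/(n-1)) = 1.3926515
u_A = s / sqrt(n) = 1.3926515 / sqrt(10) = 0.44039507
u_B1 = 0.521 / sqrt(2) = 0.36840263
u_B2 = 0.643 / sqrt(2) = 0.45466966
u_B3 = 1.472 / sqrt(2) = 1.0408612
u_B4 = 0.038 / sqrt(6) = 0.015513435
uc = sqrt(0.44039507^2 + 0.36840263^2 + 0.45466966^2 + 1.0408612^2 + 0.015513435^2) = 1.2728022
U = k * uc = 3 * 1.2728022
U = 3.8184

3.8184


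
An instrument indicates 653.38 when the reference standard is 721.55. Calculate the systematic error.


Systematic error = measured - true
= 653.38 - 721.55
= -68.1700

-68.1700


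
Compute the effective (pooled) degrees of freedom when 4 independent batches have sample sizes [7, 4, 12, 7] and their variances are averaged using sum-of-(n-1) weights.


nu = sum_i (n_i - 1)
nu = ((7 - 1) + (4 - 1) + (12 - 1) + (7 - 1))
nu = 6 + 3 + 11 + 6
nu = 26

26


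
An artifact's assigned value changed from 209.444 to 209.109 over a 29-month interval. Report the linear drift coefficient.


rate = (v2 - v1) / months
= (209.109 - 209.444) / 29
= -0.3350 / 29
= -0.0116

-0.0116


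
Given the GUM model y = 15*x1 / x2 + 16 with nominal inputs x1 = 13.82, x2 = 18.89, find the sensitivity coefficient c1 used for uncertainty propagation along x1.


y = 15*x1 / x2 + 16
dy/dx1 = 15/x2
Evaluate at x2 = 18.89: c1 = 15 / 18.89
c1 = 0.7941

0.7941


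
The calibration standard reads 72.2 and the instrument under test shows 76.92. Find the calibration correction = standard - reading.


Correction = standard - reading
= 72.2 - 76.92
= -4.7200

-4.7200


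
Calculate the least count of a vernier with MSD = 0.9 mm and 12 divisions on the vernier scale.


LC = MSD / n_div
= 0.9 / 12
= 0.0750

0.0750


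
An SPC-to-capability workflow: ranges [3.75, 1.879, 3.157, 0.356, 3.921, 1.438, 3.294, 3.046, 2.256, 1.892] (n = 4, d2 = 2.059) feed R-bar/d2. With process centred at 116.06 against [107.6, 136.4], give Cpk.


R_bar = (3.75 + 1.879 + 3.157 + 0.356 + 3.921 + 1.438 + 3.294 + 3.046 + 2.256 + 1.892) / 10 = 2.4989
sigma = R_bar / d2 = 2.4989 / 2.059 = 1.2136474
Cp = (USL - LSL)/(6*sigma) = (136.4 - 107.6)/(6*1.2136474) = 3.9550
Cpu = (136.4 - 116.06)/(3*1.2136474) = 5.5865
Cpl = (116.06 - 107.6)/(3*1.2136474) = 2.3236
Cpk = min(Cpu, Cpl) = 2.3236

2.3236


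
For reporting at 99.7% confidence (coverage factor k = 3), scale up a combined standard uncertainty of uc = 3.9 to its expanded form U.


U = k * uc
U = 3 * 3.9
U = 11.7000

11.7000


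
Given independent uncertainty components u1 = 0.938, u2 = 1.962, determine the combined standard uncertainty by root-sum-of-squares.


uc = sqrt(0.938^2 + 1.962^2)
uc = sqrt(4.729288)
uc = 2.1747

2.1747


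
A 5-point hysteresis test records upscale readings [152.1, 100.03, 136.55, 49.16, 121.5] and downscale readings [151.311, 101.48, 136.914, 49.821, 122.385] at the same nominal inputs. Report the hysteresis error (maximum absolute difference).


|152.1 - 151.311| = 0.7890
|100.03 - 101.48| = 1.4500
|136.55 - 136.914| = 0.3640
|49.16 - 49.821| = 0.6610
|121.5 - 122.385| = 0.8850
hysteresis = max(diffs) = 1.4500

1.4500


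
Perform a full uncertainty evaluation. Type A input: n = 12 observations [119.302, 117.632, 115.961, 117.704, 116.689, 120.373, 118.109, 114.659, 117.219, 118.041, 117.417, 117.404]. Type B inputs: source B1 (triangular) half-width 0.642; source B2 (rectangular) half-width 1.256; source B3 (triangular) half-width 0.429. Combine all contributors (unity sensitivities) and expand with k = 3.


mean = (119.302 + 117.632 + 115.961 + 117.704 + 116.689 + 120.373 + 118.109 + 114.659 + 117.219 + 118.041 + 117.417 + 117.404) / 12 = 117.5425
s = sqrt(sum((x - mean)^2)/(n-1)) = 1.4583568
u_A = s / sqrt(n) = 1.4583568 / sqrt(12) = 0.42099135
u_B1 = 0.642 / sqrt(6) = 0.2620954
u_B2 = 1.256 / sqrt(3) = 0.72515194
u_B3 = 0.429 / sqrt(6) = 0.17513852
uc = sqrt(0.42099135^2 + 0.2620954^2 + 0.72515194^2 + 0.17513852^2) = 0.89579381
U = k * uc = 3 * 0.89579381
U = 2.6874

2.6874


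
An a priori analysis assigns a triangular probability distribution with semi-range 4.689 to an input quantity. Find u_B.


u_B = half_width / sqrt(6)
u_B = 4.689 / 2.4494897
u_B = 1.9143

1.9143


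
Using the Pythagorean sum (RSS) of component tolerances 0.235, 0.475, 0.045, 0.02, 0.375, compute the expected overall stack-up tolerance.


RSS = sqrt(0.235^2 + 0.475^2 + 0.045^2 + 0.02^2 + 0.375^2)
= sqrt(0.4239)
= 0.6511

0.6511


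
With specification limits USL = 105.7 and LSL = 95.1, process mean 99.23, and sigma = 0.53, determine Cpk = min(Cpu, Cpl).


Cpu = (USL - mean) / (3*sigma) = (105.7 - 99.23) / (3*0.53) = 4.0692
Cpl = (mean - LSL) / (3*sigma) = (99.23 - 95.1) / (3*0.53) = 2.5975
Cpk = min(Cpu, Cpl) = 2.5975

2.5975


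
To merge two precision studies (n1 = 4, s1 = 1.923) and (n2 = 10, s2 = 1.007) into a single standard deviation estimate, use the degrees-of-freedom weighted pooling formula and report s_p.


s_p = sqrt(((n1-1)*s1^2 + (n2-1)*s2^2) / (n1+n2-2))
numerator = (4-1)*1.923^2 + (10-1)*1.007^2 = 11.093787 + 9.126441 = 20.220228
denominator = 4 + 10 - 2 = 12
s_p^2 = 20.220228 / 12 = 1.685019
s_p = sqrt(1.685019) = 1.2981

1.2981


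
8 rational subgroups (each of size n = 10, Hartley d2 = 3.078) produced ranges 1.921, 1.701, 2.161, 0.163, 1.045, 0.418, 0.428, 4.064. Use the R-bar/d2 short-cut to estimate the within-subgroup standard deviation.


R_bar = (1.921 + 1.701 + 2.161 + 0.163 + 1.045 + 0.418 + 0.428 + 4.064) / 8
R_bar = 11.901 / 8 = 1.487625
sigma_hat = R_bar / d2 = 1.487625 / 3.078 = 0.4833

0.4833


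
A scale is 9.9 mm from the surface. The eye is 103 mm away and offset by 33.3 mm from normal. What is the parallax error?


error = h * offset / d
= 9.9 * 33.3 / 103
= 3.2007

3.2007


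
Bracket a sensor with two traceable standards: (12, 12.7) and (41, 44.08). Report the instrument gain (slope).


slope = (y2 - y1) / (x2 - x1)
= (44.08 - 12.7) / (41 - 12)
= 31.3800 / 29
= 1.0821

1.0821


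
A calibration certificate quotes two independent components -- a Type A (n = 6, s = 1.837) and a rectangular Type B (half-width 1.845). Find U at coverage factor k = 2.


u_A = s / sqrt(n) = 1.837 / sqrt(6) = 0.74995211
u_B = half_width / sqrt(3) = 1.845 / sqrt(3) = 1.0652112
uc = sqrt(u_A^2 + u_B^2) = sqrt(0.74995211^2 + 1.0652112^2) = 1.3027291
U = k * uc = 2 * 1.3027291
U = 2.6055

2.6055


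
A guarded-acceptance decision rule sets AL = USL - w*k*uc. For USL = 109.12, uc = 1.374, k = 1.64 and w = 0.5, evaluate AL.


U = k * uc = 1.64 * 1.374 = 2.25336
guard band g = w * U = 0.5 * 2.25336 = 1.12668
AL = USL - g = 109.12 - 1.12668
AL = 107.9933

107.9933


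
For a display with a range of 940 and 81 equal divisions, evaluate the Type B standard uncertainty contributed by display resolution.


resolution = range / divisions
resolution = 940 / 81 = 11.604938
u_res = resolution / (2*sqrt(3))
u_res = 11.604938 / 3.4641016
u_res = 3.3501

3.3501


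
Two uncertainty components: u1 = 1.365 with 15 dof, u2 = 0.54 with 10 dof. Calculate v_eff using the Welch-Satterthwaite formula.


uc = sqrt(u1^2 + u2^2) = sqrt(1.365^2 + 0.54^2) = 1.4679322
v_eff = uc^4 / (u1^4/v1 + u2^4/v2)
= 1.4679322^4 / (1.365^4/15 + 0.54^4/10)
= 4.6432705 / 0.23994355
v_eff = 19.3515

19.3515


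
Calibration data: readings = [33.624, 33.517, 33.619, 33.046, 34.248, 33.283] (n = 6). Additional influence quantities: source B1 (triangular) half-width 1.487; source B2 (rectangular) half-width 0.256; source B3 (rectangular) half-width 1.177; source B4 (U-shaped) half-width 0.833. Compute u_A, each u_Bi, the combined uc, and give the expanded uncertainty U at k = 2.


mean = (33.624 + 33.517 + 33.619 + 33.046 + 34.248 + 33.283) / 6 = 33.55616667
s = sqrt(sum((x - mean)^2)/(n-1)) = 0.4058588
u_A = s / sqrt(n) = 0.4058588 / sqrt(6) = 0.16569116
u_B1 = 1.487 / sqrt(6) = 0.60706521
u_B2 = 0.256 / sqrt(3) = 0.14780167
u_B3 = 1.177 / sqrt(3) = 0.67954127
u_B4 = 0.833 / sqrt(2) = 0.58901995
uc = sqrt(0.16569116^2 + 0.60706521^2 + 0.14780167^2 + 0.67954127^2 + 0.58901995^2) = 1.1074962
U = k * uc = 2 * 1.1074962
U = 2.2150

2.2150


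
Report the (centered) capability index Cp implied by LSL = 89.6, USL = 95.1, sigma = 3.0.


Cp = (USL - LSL) / (6 * sigma)
= (95.1 - 89.6) / (6 * 3.0)
= 5.5000 / 18.0000
= 0.3056

0.3056


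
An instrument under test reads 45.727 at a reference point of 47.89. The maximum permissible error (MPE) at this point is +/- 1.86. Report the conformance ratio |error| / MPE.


e = indication - reference = 45.727 - 47.89 = -2.1630
|e| = 2.1630
ratio = |e| / MPE = 2.1630 / 1.86
ratio = 1.1629

1.1629


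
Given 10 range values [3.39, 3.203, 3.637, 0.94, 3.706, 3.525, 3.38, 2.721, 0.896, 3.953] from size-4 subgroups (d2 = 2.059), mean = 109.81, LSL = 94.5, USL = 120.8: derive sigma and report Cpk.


R_bar = (3.39 + 3.203 + 3.637 + 0.94 + 3.706 + 3.525 + 3.38 + 2.721 + 0.896 + 3.953) / 10 = 2.9351
sigma = R_bar / d2 = 2.9351 / 2.059 = 1.4254978
Cp = (USL - LSL)/(6*sigma) = (120.8 - 94.5)/(6*1.4254978) = 3.0749
Cpu = (120.8 - 109.81)/(3*1.4254978) = 2.5699
Cpl = (109.81 - 94.5)/(3*1.4254978) = 3.5800
Cpk = min(Cpu, Cpl) = 2.5699

2.5699


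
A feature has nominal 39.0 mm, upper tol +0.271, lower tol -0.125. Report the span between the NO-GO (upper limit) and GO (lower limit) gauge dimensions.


GO = nominal - lower_tol (smallest hole = maximum material condition)
GO = 39.0 - 0.125 = 38.875
NO-GO = nominal + upper_tol (largest hole = least material condition)
NO-GO = 39.0 + 0.271 = 39.271
spread = NO-GO - GO = 39.271 - 38.875 = 0.3960

0.3960


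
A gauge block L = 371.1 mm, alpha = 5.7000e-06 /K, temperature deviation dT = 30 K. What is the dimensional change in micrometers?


dL = L * alpha * dT
= 371.1 * 5.7000e-06 * 30
= 0.0634581 mm
dL_um = 0.0634581 * 1000 = 63.4581 um

63.4581


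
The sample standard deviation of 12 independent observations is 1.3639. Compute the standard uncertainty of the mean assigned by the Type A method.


u_A = s / sqrt(n)
u_A = 1.3639 / sqrt(12)
u_A = 1.3639 / 3.4641016
u_A = 0.3937

0.3937


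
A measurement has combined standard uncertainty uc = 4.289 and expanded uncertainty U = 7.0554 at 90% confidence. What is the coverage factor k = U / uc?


k = U / uc
k = 7.0554 / 4.289
k = 1.645

1.645


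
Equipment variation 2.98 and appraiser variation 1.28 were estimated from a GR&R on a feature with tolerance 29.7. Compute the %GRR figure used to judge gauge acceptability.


GRR = sqrt(EV^2 + AV^2) = sqrt(2.98^2 + 1.28^2) = 3.24327
%GRR = GRR / tol * 100 = 3.24327 / 29.7 * 100
%GRR = 10.9201

10.9201


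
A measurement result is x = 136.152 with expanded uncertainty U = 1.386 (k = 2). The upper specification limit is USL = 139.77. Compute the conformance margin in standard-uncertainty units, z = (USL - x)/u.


u = U / k = 1.386 / 2 = 0.693
margin = |USL - x| = |139.77 - 136.152| = 3.618
z = margin / u = 3.618 / 0.693
z = 5.2208

5.2208


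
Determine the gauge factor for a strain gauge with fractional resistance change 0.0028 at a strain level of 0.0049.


GF = (dR/R) / epsilon
= 0.0028 / 0.0049
= 0.5714

0.5714


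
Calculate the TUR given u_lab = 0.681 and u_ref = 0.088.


TUR = u_lab / u_ref
= 0.681 / 0.088
= 7.7386

7.7386


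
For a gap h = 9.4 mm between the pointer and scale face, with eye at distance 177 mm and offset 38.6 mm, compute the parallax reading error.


error = h * offset / d
= 9.4 * 38.6 / 177
= 2.0499

2.0499


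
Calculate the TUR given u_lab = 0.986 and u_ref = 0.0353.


TUR = u_lab / u_ref
= 0.986 / 0.0353
= 27.9320

27.9320


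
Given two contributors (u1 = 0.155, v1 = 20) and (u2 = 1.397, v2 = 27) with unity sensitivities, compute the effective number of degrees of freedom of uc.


uc = sqrt(u1^2 + u2^2) = sqrt(0.155^2 + 1.397^2) = 1.4055725
v_eff = uc^4 / (u1^4/v1 + u2^4/v2)
= 1.4055725^4 / (0.155^4/20 + 1.397^4/27)
= 3.9031299 / 0.1410947
v_eff = 27.6632

27.6632


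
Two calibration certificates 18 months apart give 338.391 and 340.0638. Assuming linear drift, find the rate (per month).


rate = (v2 - v1) / months
= (340.0638 - 338.391) / 18
= 1.6728 / 18
= 0.0929

0.0929


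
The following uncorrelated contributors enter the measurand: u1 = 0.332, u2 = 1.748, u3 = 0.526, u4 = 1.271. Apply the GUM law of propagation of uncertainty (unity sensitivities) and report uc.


uc = sqrt(0.332^2 + 1.748^2 + 0.526^2 + 1.271^2)
uc = sqrt(5.057845)
uc = 2.2490

2.2490


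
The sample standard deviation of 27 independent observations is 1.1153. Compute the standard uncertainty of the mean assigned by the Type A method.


u_A = s / sqrt(n)
u_A = 1.1153 / sqrt(27)
u_A = 1.1153 / 5.1961524
u_A = 0.2146

0.2146


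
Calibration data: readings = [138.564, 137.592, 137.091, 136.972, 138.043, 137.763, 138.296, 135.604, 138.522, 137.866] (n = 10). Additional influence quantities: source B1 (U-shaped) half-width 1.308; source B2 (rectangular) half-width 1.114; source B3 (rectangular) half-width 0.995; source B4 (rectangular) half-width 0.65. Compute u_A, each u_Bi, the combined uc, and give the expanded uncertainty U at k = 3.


mean = (138.564 + 137.592 + 137.091 + 136.972 + 138.043 + 137.763 + 138.296 + 135.604 + 138.522 + 137.866) / 10 = 137.6313
s = sqrt(sum((x - mean)^2)/(n-1)) = 0.89350235
u_A = s / sqrt(n) = 0.89350235 / sqrt(10) = 0.28255025
u_B1 = 1.308 / sqrt(2) = 0.92489567
u_B2 = 1.114 / sqrt(3) = 0.6431682
u_B3 = 0.995 / sqrt(3) = 0.57446352
u_B4 = 0.65 / sqrt(3) = 0.37527767
uc = sqrt(0.28255025^2 + 0.92489567^2 + 0.6431682^2 + 0.57446352^2 + 0.37527767^2) = 1.3489899
U = k * uc = 3 * 1.3489899
U = 4.0470

4.0470


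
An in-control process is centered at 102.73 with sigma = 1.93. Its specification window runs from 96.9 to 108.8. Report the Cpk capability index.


Cpu = (USL - mean) / (3*sigma) = (108.8 - 102.73) / (3*1.93) = 1.0484
Cpl = (mean - LSL) / (3*sigma) = (102.73 - 96.9) / (3*1.93) = 1.0069
Cpk = min(Cpu, Cpl) = 1.0069

1.0069


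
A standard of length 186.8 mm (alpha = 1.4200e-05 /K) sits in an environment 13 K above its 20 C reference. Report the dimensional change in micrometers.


dL = L * alpha * dT
= 186.8 * 1.4200e-05 * 13
= 0.0344833 mm
dL_um = 0.0344833 * 1000 = 34.4833 um

34.4833


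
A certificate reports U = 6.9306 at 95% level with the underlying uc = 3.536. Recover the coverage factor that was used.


k = U / uc
k = 6.9306 / 3.536
k = 1.96

1.96


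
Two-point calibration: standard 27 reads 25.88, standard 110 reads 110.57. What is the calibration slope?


slope = (y2 - y1) / (x2 - x1)
= (110.57 - 25.88) / (110 - 27)
= 84.6900 / 83
= 1.0204

1.0204


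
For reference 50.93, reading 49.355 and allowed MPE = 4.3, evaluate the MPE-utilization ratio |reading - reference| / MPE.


e = indication - reference = 49.355 - 50.93 = -1.5750
|e| = 1.5750
ratio = |e| / MPE = 1.5750 / 4.3
ratio = 0.3663

0.3663


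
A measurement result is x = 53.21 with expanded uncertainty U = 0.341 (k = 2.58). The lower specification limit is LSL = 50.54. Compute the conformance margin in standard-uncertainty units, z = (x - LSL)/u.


u = U / k = 0.341 / 2.58 = 0.13217054
margin = |LSL - x| = |50.54 - 53.21| = 2.67
z = margin / u = 2.67 / 0.13217054
z = 20.2012

20.2012


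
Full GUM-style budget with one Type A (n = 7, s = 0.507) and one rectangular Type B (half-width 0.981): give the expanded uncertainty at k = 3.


u_A = s / sqrt(n) = 0.507 / sqrt(7) = 0.19162799
u_B = half_width / sqrt(3) = 0.981 / sqrt(3) = 0.56638061
uc = sqrt(u_A^2 + u_B^2) = sqrt(0.19162799^2 + 0.56638061^2) = 0.59791996
U = k * uc = 3 * 0.59791996
U = 1.7938

1.7938


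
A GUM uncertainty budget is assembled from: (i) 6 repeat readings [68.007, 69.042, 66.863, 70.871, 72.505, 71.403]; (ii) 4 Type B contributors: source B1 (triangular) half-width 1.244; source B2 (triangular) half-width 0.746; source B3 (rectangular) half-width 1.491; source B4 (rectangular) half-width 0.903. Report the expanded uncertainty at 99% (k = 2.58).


mean = (68.007 + 69.042 + 66.863 + 70.871 + 72.505 + 71.403) / 6 = 69.78183333
s = sqrt(sum((x - mean)^2)/(n-1)) = 2.1655058
u_A = s / sqrt(n) = 2.1655058 / sqrt(6) = 0.88406404
u_B1 = 1.244 / sqrt(6) = 0.50786087
u_B2 = 0.746 / sqrt(6) = 0.30455322
u_B3 = 1.491 / sqrt(3) = 0.86082925
u_B4 = 0.903 / sqrt(3) = 0.52134729
uc = sqrt(0.88406404^2 + 0.50786087^2 + 0.30455322^2 + 0.86082925^2 + 0.52134729^2) = 1.4646073
U = k * uc = 2.58 * 1.4646073
U = 3.7787

3.7787


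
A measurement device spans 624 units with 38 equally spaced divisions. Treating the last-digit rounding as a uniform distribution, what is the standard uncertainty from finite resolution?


resolution = range / divisions
resolution = 624 / 38 = 16.421053
u_res = resolution / (2*sqrt(3))
u_res = 16.421053 / 3.4641016
u_res = 4.7403

4.7403


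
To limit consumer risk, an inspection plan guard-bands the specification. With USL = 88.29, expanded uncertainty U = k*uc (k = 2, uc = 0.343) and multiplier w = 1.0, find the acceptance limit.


U = k * uc = 2 * 0.343 = 0.686
guard band g = w * U = 1.0 * 0.686 = 0.686
AL = USL - g = 88.29 - 0.686
AL = 87.6040

87.6040


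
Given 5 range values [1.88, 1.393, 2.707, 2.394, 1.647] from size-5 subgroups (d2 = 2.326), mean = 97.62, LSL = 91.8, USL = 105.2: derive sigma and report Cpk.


R_bar = (1.88 + 1.393 + 2.707 + 2.394 + 1.647) / 5 = 2.0042
sigma = R_bar / d2 = 2.0042 / 2.326 = 0.8616509
Cp = (USL - LSL)/(6*sigma) = (105.2 - 91.8)/(6*0.8616509) = 2.5919
Cpu = (105.2 - 97.62)/(3*0.8616509) = 2.9324
Cpl = (97.62 - 91.8)/(3*0.8616509) = 2.2515
Cpk = min(Cpu, Cpl) = 2.2515

2.2515


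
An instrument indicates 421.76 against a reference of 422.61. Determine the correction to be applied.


Correction = standard - reading
= 422.61 - 421.76
= 0.8500

0.8500


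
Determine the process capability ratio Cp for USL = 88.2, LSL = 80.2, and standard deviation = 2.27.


Cp = (USL - LSL) / (6 * sigma)
= (88.2 - 80.2) / (6 * 2.27)
= 8.0000 / 13.6200
= 0.5874

0.5874


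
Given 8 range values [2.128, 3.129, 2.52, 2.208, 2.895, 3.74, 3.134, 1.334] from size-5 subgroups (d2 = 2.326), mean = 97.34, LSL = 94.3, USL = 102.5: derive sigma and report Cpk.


R_bar = (2.128 + 3.129 + 2.52 + 2.208 + 2.895 + 3.74 + 3.134 + 1.334) / 8 = 2.636
sigma = R_bar / d2 = 2.636 / 2.326 = 1.133276
Cp = (USL - LSL)/(6*sigma) = (102.5 - 94.3)/(6*1.133276) = 1.2059
Cpu = (102.5 - 97.34)/(3*1.133276) = 1.5177
Cpl = (97.34 - 94.3)/(3*1.133276) = 0.8942
Cpk = min(Cpu, Cpl) = 0.8942

0.8942


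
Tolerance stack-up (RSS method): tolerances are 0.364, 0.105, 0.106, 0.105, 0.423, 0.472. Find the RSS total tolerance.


RSS = sqrt(0.364^2 + 0.105^2 + 0.106^2 + 0.105^2 + 0.423^2 + 0.472^2)
= sqrt(0.567495)
= 0.7533

0.7533


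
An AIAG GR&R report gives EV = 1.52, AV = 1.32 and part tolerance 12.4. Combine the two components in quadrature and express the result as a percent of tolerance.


GRR = sqrt(EV^2 + AV^2) = sqrt(1.52^2 + 1.32^2) = 2.0131567
%GRR = GRR / tol * 100 = 2.0131567 / 12.4 * 100
%GRR = 16.2351

16.2351


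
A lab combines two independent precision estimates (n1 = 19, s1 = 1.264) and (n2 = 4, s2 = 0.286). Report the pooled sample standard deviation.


s_p = sqrt(((n1-1)*s1^2 + (n2-1)*s2^2) / (n1+n2-2))
numerator = (19-1)*1.264^2 + (4-1)*0.286^2 = 28.758528 + 0.245388 = 29.003916
denominator = 19 + 4 - 2 = 21
s_p^2 = 29.003916 / 21 = 1.3811389
s_p = sqrt(1.3811389) = 1.1752

1.1752


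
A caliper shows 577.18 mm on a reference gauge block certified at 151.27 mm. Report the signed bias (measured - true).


Systematic error = measured - true
= 577.18 - 151.27
= 425.9100

425.9100


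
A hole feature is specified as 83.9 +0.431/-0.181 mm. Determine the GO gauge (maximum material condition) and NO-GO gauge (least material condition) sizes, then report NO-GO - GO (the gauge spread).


GO = nominal - lower_tol (smallest hole = maximum material condition)
GO = 83.9 - 0.181 = 83.719
NO-GO = nominal + upper_tol (largest hole = least material condition)
NO-GO = 83.9 + 0.431 = 84.331
spread = NO-GO - GO = 84.331 - 83.719 = 0.6120

0.6120


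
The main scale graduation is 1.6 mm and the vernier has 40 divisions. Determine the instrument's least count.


LC = MSD / n_div
= 1.6 / 40
= 0.0400

0.0400


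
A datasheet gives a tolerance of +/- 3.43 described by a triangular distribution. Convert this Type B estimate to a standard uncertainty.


u_B = half_width / sqrt(6)
u_B = 3.43 / 2.4494897
u_B = 1.4003

1.4003


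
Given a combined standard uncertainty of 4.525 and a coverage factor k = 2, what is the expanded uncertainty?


U = k * uc
U = 2 * 4.525
U = 9.0500

9.0500


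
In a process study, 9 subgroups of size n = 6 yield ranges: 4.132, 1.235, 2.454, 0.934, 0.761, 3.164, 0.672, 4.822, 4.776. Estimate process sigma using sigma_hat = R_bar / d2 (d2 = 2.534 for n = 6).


R_bar = (4.132 + 1.235 + 2.454 + 0.934 + 0.761 + 3.164 + 0.672 + 4.822 + 4.776) / 9
R_bar = 22.95 / 9 = 2.55
sigma_hat = R_bar / d2 = 2.55 / 2.534 = 1.0063

1.0063


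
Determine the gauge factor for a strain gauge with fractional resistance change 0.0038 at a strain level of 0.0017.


GF = (dR/R) / epsilon
= 0.0038 / 0.0017
= 2.2353

2.2353


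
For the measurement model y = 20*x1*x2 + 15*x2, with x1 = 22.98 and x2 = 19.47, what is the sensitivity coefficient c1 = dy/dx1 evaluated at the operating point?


y = 20*x1*x2 + 15*x2
dy/dx1 = 20*x2
Evaluate at x2 = 19.47: c1 = 20 * 19.47
c1 = 389.4000

389.4000


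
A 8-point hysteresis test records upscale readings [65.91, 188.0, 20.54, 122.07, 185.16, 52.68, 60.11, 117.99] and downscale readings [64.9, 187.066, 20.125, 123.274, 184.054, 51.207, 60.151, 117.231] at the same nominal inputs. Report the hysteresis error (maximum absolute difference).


|65.91 - 64.9| = 1.0100
|188.0 - 187.066| = 0.9340
|20.54 - 20.125| = 0.4150
|122.07 - 123.274| = 1.2040
|185.16 - 184.054| = 1.1060
|52.68 - 51.207| = 1.4730
|60.11 - 60.151| = 0.0410
|117.99 - 117.231| = 0.7590
hysteresis = max(diffs) = 1.4730

1.4730


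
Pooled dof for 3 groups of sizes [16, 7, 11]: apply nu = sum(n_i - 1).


nu = sum_i (n_i - 1)
nu = ((16 - 1) + (7 - 1) + (11 - 1))
nu = 15 + 6 + 10
nu = 31

31


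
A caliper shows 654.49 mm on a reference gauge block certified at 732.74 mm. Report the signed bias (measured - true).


Systematic error = measured - true
= 654.49 - 732.74
= -78.2500

-78.2500


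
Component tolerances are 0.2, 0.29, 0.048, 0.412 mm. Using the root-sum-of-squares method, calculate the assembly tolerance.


RSS = sqrt(0.2^2 + 0.29^2 + 0.048^2 + 0.412^2)
= sqrt(0.296148)
= 0.5442

0.5442


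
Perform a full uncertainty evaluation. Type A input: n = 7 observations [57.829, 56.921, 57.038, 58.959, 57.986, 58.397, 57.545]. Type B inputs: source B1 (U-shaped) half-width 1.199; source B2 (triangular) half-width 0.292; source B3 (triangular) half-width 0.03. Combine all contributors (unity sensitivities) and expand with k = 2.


mean = (57.829 + 56.921 + 57.038 + 58.959 + 57.986 + 58.397 + 57.545) / 7 = 57.81071429
s = sqrt(sum((x - mean)^2)/(n-1)) = 0.72487165
u_A = s / sqrt(n) = 0.72487165 / sqrt(7) = 0.27397573
u_B1 = 1.199 / sqrt(2) = 0.84782103
u_B2 = 0.292 / sqrt(6) = 0.1192085
u_B3 = 0.03 / sqrt(6) = 0.012247449
uc = sqrt(0.27397573^2 + 0.84782103^2 + 0.1192085^2 + 0.012247449^2) = 0.89901272
U = k * uc = 2 * 0.89901272
U = 1.7980

1.7980


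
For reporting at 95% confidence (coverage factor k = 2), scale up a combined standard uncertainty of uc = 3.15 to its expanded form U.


U = k * uc
U = 2 * 3.15
U = 6.3000

6.3000


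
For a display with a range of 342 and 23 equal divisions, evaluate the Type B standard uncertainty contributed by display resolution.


resolution = range / divisions
resolution = 342 / 23 = 14.869565
u_res = resolution / (2*sqrt(3))
u_res = 14.869565 / 3.4641016
u_res = 4.2925

4.2925


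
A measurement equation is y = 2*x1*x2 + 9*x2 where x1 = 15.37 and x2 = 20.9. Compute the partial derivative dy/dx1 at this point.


y = 2*x1*x2 + 9*x2
dy/dx1 = 2*x2
Evaluate at x2 = 20.9: c1 = 2 * 20.9
c1 = 41.8000

41.8000


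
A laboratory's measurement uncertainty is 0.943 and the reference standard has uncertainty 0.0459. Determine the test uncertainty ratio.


TUR = u_lab / u_ref
= 0.943 / 0.0459
= 20.5447

20.5447


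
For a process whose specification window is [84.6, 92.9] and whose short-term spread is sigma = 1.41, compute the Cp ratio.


Cp = (USL - LSL) / (6 * sigma)
= (92.9 - 84.6) / (6 * 1.41)
= 8.3000 / 8.4600
= 0.9811

0.9811


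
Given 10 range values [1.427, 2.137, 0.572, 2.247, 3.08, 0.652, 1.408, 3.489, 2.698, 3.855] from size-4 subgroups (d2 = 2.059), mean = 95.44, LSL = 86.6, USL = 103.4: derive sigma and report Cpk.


R_bar = (1.427 + 2.137 + 0.572 + 2.247 + 3.08 + 0.652 + 1.408 + 3.489 + 2.698 + 3.855) / 10 = 2.1565
sigma = R_bar / d2 = 2.1565 / 2.059 = 1.0473531
Cp = (USL - LSL)/(6*sigma) = (103.4 - 86.6)/(6*1.0473531) = 2.6734
Cpu = (103.4 - 95.44)/(3*1.0473531) = 2.5334
Cpl = (95.44 - 86.6)/(3*1.0473531) = 2.8134
Cpk = min(Cpu, Cpl) = 2.5334

2.5334
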